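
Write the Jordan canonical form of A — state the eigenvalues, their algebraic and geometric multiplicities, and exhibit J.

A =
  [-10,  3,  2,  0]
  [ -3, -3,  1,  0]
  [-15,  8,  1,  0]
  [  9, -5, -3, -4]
J_3(-4) ⊕ J_1(-4)

The characteristic polynomial is
  det(x·I − A) = x^4 + 16*x^3 + 96*x^2 + 256*x + 256 = (x + 4)^4

Eigenvalues and multiplicities (the geometric multiplicity of λ is n − rank(A − λI), which equals the number of Jordan blocks for λ):
  λ = -4: algebraic multiplicity = 4, geometric multiplicity = 2

Determining the block sizes for each eigenvalue:
  λ = -4: with am = 4 and gm = 2, the partition is not yet determined (e.g. several partitions of 4 into 2 parts exist). Let N = A − (-4)·I. Computing rank(N^1) = 2, rank(N^2) = 1, rank(N^3) = 0; the number of blocks of size ≥ j is rank(N^{j−1}) − rank(N^j), giving [2, 1, 1]. So we have 1 block(s) of size 3, 1 block(s) of size 1 → block sizes [3, 1]

Assembling the blocks gives a Jordan form
J =
  [-4,  1,  0,  0]
  [ 0, -4,  1,  0]
  [ 0,  0, -4,  0]
  [ 0,  0,  0, -4]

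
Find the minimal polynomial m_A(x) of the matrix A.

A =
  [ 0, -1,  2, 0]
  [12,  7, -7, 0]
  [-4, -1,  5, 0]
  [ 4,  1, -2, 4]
x^3 - 12*x^2 + 48*x - 64

The characteristic polynomial is χ_A(x) = (x - 4)^4, so the eigenvalues are known. The minimal polynomial is
  m_A(x) = Π_λ (x − λ)^{k_λ}
where k_λ is the size of the *largest* Jordan block for λ (equivalently, the smallest k with (A − λI)^k v = 0 for every generalised eigenvector v of λ).

  λ = 4: largest Jordan block has size 3, contributing (x − 4)^3

So m_A(x) = (x - 4)^3 = x^3 - 12*x^2 + 48*x - 64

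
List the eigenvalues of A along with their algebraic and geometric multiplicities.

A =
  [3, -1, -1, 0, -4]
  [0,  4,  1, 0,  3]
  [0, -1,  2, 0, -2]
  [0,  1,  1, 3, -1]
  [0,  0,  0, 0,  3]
λ = 3: alg = 5, geom = 3

Step 1 — factor the characteristic polynomial to read off the algebraic multiplicities:
  χ_A(x) = (x - 3)^5

Step 2 — compute geometric multiplicities via the rank-nullity identity g(λ) = n − rank(A − λI):
  rank(A − (3)·I) = 2, so dim ker(A − (3)·I) = n − 2 = 3

Summary:
  λ = 3: algebraic multiplicity = 5, geometric multiplicity = 3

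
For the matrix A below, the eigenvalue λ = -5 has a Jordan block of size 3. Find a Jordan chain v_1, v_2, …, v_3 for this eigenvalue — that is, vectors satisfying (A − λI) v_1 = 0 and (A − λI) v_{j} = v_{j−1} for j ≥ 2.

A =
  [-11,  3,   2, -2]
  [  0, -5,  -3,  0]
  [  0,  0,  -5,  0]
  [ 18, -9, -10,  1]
A Jordan chain for λ = -5 of length 3:
v_1 = (-1, 0, 0, 3)ᵀ
v_2 = (2, -3, 0, -10)ᵀ
v_3 = (0, 0, 1, 0)ᵀ

Let N = A − (-5)·I. We want v_3 with N^3 v_3 = 0 but N^2 v_3 ≠ 0; then v_{j-1} := N · v_j for j = 3, …, 2.

Pick v_3 = (0, 0, 1, 0)ᵀ.
Then v_2 = N · v_3 = (2, -3, 0, -10)ᵀ.
Then v_1 = N · v_2 = (-1, 0, 0, 3)ᵀ.

Sanity check: (A − (-5)·I) v_1 = (0, 0, 0, 0)ᵀ = 0. ✓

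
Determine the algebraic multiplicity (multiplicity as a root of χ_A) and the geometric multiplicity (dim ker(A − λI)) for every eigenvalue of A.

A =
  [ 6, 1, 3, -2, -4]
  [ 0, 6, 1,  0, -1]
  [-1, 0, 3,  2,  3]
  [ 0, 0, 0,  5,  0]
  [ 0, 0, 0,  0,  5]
λ = 5: alg = 5, geom = 3

Step 1 — factor the characteristic polynomial to read off the algebraic multiplicities:
  χ_A(x) = (x - 5)^5

Step 2 — compute geometric multiplicities via the rank-nullity identity g(λ) = n − rank(A − λI):
  rank(A − (5)·I) = 2, so dim ker(A − (5)·I) = n − 2 = 3

Summary:
  λ = 5: algebraic multiplicity = 5, geometric multiplicity = 3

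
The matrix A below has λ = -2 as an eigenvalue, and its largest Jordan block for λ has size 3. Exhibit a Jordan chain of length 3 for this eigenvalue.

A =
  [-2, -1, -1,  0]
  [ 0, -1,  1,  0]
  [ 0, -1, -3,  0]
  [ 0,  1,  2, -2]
A Jordan chain for λ = -2 of length 3:
v_1 = (0, 0, 0, -1)ᵀ
v_2 = (-1, 1, -1, 1)ᵀ
v_3 = (0, 1, 0, 0)ᵀ

Let N = A − (-2)·I. We want v_3 with N^3 v_3 = 0 but N^2 v_3 ≠ 0; then v_{j-1} := N · v_j for j = 3, …, 2.

Pick v_3 = (0, 1, 0, 0)ᵀ.
Then v_2 = N · v_3 = (-1, 1, -1, 1)ᵀ.
Then v_1 = N · v_2 = (0, 0, 0, -1)ᵀ.

Sanity check: (A − (-2)·I) v_1 = (0, 0, 0, 0)ᵀ = 0. ✓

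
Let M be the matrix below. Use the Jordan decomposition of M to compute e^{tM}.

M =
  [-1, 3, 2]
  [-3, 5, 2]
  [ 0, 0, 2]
e^{tM} =
  [-3*t*exp(2*t) + exp(2*t), 3*t*exp(2*t), 2*t*exp(2*t)]
  [-3*t*exp(2*t), 3*t*exp(2*t) + exp(2*t), 2*t*exp(2*t)]
  [0, 0, exp(2*t)]

Strategy: write M = P · J · P⁻¹ where J is a Jordan canonical form, so e^{tM} = P · e^{tJ} · P⁻¹, and e^{tJ} can be computed block-by-block.

M has Jordan form
J =
  [2, 1, 0]
  [0, 2, 0]
  [0, 0, 2]
(up to reordering of blocks).

Per-block formulas:
  For a 2×2 Jordan block J_2(2): exp(t · J_2(2)) = e^(2t)·(I + t·N), where N is the 2×2 nilpotent shift.
  For a 1×1 block at λ = 2: exp(t · [2]) = [e^(2t)].

After assembling e^{tJ} and conjugating by P, we get:

e^{tM} =
  [-3*t*exp(2*t) + exp(2*t), 3*t*exp(2*t), 2*t*exp(2*t)]
  [-3*t*exp(2*t), 3*t*exp(2*t) + exp(2*t), 2*t*exp(2*t)]
  [0, 0, exp(2*t)]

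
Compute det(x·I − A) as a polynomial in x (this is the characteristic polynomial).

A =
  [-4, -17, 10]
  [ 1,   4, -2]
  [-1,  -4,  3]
x^3 - 3*x^2 + 3*x - 1

Expanding det(x·I − A) (e.g. by cofactor expansion or by noting that A is similar to its Jordan form J, which has the same characteristic polynomial as A) gives
  χ_A(x) = x^3 - 3*x^2 + 3*x - 1
which factors as (x - 1)^3. The eigenvalues (with algebraic multiplicities) are λ = 1 with multiplicity 3.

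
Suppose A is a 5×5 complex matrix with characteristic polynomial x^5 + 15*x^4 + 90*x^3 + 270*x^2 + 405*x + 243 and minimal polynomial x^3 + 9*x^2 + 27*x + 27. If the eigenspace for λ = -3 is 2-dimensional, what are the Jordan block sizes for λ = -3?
Block sizes for λ = -3: [3, 2]

Step 1 — from the characteristic polynomial, algebraic multiplicity of λ = -3 is 5. From dim ker(A − (-3)·I) = 2, there are exactly 2 Jordan blocks for λ = -3.
Step 2 — from the minimal polynomial, the factor (x + 3)^3 tells us the largest block for λ = -3 has size 3.
Step 3 — with total size 5, 2 blocks, and largest block 3, the block sizes (in nonincreasing order) are [3, 2].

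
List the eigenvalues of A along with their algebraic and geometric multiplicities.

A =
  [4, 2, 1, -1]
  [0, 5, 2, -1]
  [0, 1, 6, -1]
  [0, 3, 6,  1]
λ = 4: alg = 4, geom = 2

Step 1 — factor the characteristic polynomial to read off the algebraic multiplicities:
  χ_A(x) = (x - 4)^4

Step 2 — compute geometric multiplicities via the rank-nullity identity g(λ) = n − rank(A − λI):
  rank(A − (4)·I) = 2, so dim ker(A − (4)·I) = n − 2 = 2

Summary:
  λ = 4: algebraic multiplicity = 4, geometric multiplicity = 2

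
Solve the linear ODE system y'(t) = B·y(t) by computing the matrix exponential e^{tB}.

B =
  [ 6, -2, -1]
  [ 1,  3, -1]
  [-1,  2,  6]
e^{tB} =
  [t*exp(5*t) + exp(5*t), -2*t*exp(5*t), -t*exp(5*t)]
  [t*exp(5*t), -2*t*exp(5*t) + exp(5*t), -t*exp(5*t)]
  [-t*exp(5*t), 2*t*exp(5*t), t*exp(5*t) + exp(5*t)]

Strategy: write B = P · J · P⁻¹ where J is a Jordan canonical form, so e^{tB} = P · e^{tJ} · P⁻¹, and e^{tJ} can be computed block-by-block.

B has Jordan form
J =
  [5, 1, 0]
  [0, 5, 0]
  [0, 0, 5]
(up to reordering of blocks).

Per-block formulas:
  For a 1×1 block at λ = 5: exp(t · [5]) = [e^(5t)].
  For a 2×2 Jordan block J_2(5): exp(t · J_2(5)) = e^(5t)·(I + t·N), where N is the 2×2 nilpotent shift.

After assembling e^{tJ} and conjugating by P, we get:

e^{tB} =
  [t*exp(5*t) + exp(5*t), -2*t*exp(5*t), -t*exp(5*t)]
  [t*exp(5*t), -2*t*exp(5*t) + exp(5*t), -t*exp(5*t)]
  [-t*exp(5*t), 2*t*exp(5*t), t*exp(5*t) + exp(5*t)]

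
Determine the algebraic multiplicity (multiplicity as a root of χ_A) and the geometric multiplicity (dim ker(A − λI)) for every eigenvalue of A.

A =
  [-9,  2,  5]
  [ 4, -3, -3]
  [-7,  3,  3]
λ = -3: alg = 3, geom = 1

Step 1 — factor the characteristic polynomial to read off the algebraic multiplicities:
  χ_A(x) = (x + 3)^3

Step 2 — compute geometric multiplicities via the rank-nullity identity g(λ) = n − rank(A − λI):
  rank(A − (-3)·I) = 2, so dim ker(A − (-3)·I) = n − 2 = 1

Summary:
  λ = -3: algebraic multiplicity = 3, geometric multiplicity = 1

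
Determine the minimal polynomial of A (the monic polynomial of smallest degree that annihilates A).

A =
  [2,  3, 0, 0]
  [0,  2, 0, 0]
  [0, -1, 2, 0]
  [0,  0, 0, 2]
x^2 - 4*x + 4

The characteristic polynomial is χ_A(x) = (x - 2)^4, so the eigenvalues are known. The minimal polynomial is
  m_A(x) = Π_λ (x − λ)^{k_λ}
where k_λ is the size of the *largest* Jordan block for λ (equivalently, the smallest k with (A − λI)^k v = 0 for every generalised eigenvector v of λ).

  λ = 2: largest Jordan block has size 2, contributing (x − 2)^2

So m_A(x) = (x - 2)^2 = x^2 - 4*x + 4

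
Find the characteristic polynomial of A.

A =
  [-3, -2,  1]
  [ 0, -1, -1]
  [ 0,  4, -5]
x^3 + 9*x^2 + 27*x + 27

Expanding det(x·I − A) (e.g. by cofactor expansion or by noting that A is similar to its Jordan form J, which has the same characteristic polynomial as A) gives
  χ_A(x) = x^3 + 9*x^2 + 27*x + 27
which factors as (x + 3)^3. The eigenvalues (with algebraic multiplicities) are λ = -3 with multiplicity 3.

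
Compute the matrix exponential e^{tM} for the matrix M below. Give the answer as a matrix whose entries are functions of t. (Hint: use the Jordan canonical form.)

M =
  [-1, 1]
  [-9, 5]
e^{tM} =
  [-3*t*exp(2*t) + exp(2*t), t*exp(2*t)]
  [-9*t*exp(2*t), 3*t*exp(2*t) + exp(2*t)]

Strategy: write M = P · J · P⁻¹ where J is a Jordan canonical form, so e^{tM} = P · e^{tJ} · P⁻¹, and e^{tJ} can be computed block-by-block.

M has Jordan form
J =
  [2, 1]
  [0, 2]
(up to reordering of blocks).

Per-block formulas:
  For a 2×2 Jordan block J_2(2): exp(t · J_2(2)) = e^(2t)·(I + t·N), where N is the 2×2 nilpotent shift.

After assembling e^{tJ} and conjugating by P, we get:

e^{tM} =
  [-3*t*exp(2*t) + exp(2*t), t*exp(2*t)]
  [-9*t*exp(2*t), 3*t*exp(2*t) + exp(2*t)]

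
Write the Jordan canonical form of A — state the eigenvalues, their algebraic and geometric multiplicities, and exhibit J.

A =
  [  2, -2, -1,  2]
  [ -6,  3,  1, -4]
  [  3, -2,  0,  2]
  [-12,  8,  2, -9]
J_3(-1) ⊕ J_1(-1)

The characteristic polynomial is
  det(x·I − A) = x^4 + 4*x^3 + 6*x^2 + 4*x + 1 = (x + 1)^4

Eigenvalues and multiplicities (the geometric multiplicity of λ is n − rank(A − λI), which equals the number of Jordan blocks for λ):
  λ = -1: algebraic multiplicity = 4, geometric multiplicity = 2

Determining the block sizes for each eigenvalue:
  λ = -1: with am = 4 and gm = 2, the partition is not yet determined (e.g. several partitions of 4 into 2 parts exist). Let N = A − (-1)·I. Computing rank(N^1) = 2, rank(N^2) = 1, rank(N^3) = 0; the number of blocks of size ≥ j is rank(N^{j−1}) − rank(N^j), giving [2, 1, 1]. So we have 1 block(s) of size 3, 1 block(s) of size 1 → block sizes [3, 1]

Assembling the blocks gives a Jordan form
J =
  [-1,  1,  0,  0]
  [ 0, -1,  1,  0]
  [ 0,  0, -1,  0]
  [ 0,  0,  0, -1]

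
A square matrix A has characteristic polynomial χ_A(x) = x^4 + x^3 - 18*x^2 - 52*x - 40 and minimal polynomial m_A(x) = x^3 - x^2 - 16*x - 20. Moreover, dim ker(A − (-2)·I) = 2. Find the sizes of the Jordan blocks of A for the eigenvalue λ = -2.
Block sizes for λ = -2: [2, 1]

Step 1 — from the characteristic polynomial, algebraic multiplicity of λ = -2 is 3. From dim ker(A − (-2)·I) = 2, there are exactly 2 Jordan blocks for λ = -2.
Step 2 — from the minimal polynomial, the factor (x + 2)^2 tells us the largest block for λ = -2 has size 2.
Step 3 — with total size 3, 2 blocks, and largest block 2, the block sizes (in nonincreasing order) are [2, 1].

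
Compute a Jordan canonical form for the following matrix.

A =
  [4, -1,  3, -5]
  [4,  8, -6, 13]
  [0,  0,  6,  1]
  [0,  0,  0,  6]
J_2(6) ⊕ J_2(6)

The characteristic polynomial is
  det(x·I − A) = x^4 - 24*x^3 + 216*x^2 - 864*x + 1296 = (x - 6)^4

Eigenvalues and multiplicities (the geometric multiplicity of λ is n − rank(A − λI), which equals the number of Jordan blocks for λ):
  λ = 6: algebraic multiplicity = 4, geometric multiplicity = 2

Determining the block sizes for each eigenvalue:
  λ = 6: with am = 4 and gm = 2, the partition is not yet determined (e.g. several partitions of 4 into 2 parts exist). Let N = A − (6)·I. Computing rank(N^1) = 2, rank(N^2) = 0; the number of blocks of size ≥ j is rank(N^{j−1}) − rank(N^j), giving [2, 2]. So we have 2 block(s) of size 2 → block sizes [2, 2]

Assembling the blocks gives a Jordan form
J =
  [6, 1, 0, 0]
  [0, 6, 0, 0]
  [0, 0, 6, 1]
  [0, 0, 0, 6]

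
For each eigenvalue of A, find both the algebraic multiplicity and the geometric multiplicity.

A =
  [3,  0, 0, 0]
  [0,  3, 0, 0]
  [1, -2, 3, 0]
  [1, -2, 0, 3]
λ = 3: alg = 4, geom = 3

Step 1 — factor the characteristic polynomial to read off the algebraic multiplicities:
  χ_A(x) = (x - 3)^4

Step 2 — compute geometric multiplicities via the rank-nullity identity g(λ) = n − rank(A − λI):
  rank(A − (3)·I) = 1, so dim ker(A − (3)·I) = n − 1 = 3

Summary:
  λ = 3: algebraic multiplicity = 4, geometric multiplicity = 3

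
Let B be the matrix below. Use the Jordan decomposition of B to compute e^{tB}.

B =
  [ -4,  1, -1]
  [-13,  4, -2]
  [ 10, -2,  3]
e^{tB} =
  [t^2*exp(t) - 5*t*exp(t) + exp(t), t*exp(t), t^2*exp(t)/2 - t*exp(t)]
  [3*t^2*exp(t) - 13*t*exp(t), 3*t*exp(t) + exp(t), 3*t^2*exp(t)/2 - 2*t*exp(t)]
  [-2*t^2*exp(t) + 10*t*exp(t), -2*t*exp(t), -t^2*exp(t) + 2*t*exp(t) + exp(t)]

Strategy: write B = P · J · P⁻¹ where J is a Jordan canonical form, so e^{tB} = P · e^{tJ} · P⁻¹, and e^{tJ} can be computed block-by-block.

B has Jordan form
J =
  [1, 1, 0]
  [0, 1, 1]
  [0, 0, 1]
(up to reordering of blocks).

Per-block formulas:
  For a 3×3 Jordan block J_3(1): exp(t · J_3(1)) = e^(1t)·(I + t·N + (t^2/2)·N^2), where N is the 3×3 nilpotent shift.

After assembling e^{tJ} and conjugating by P, we get:

e^{tB} =
  [t^2*exp(t) - 5*t*exp(t) + exp(t), t*exp(t), t^2*exp(t)/2 - t*exp(t)]
  [3*t^2*exp(t) - 13*t*exp(t), 3*t*exp(t) + exp(t), 3*t^2*exp(t)/2 - 2*t*exp(t)]
  [-2*t^2*exp(t) + 10*t*exp(t), -2*t*exp(t), -t^2*exp(t) + 2*t*exp(t) + exp(t)]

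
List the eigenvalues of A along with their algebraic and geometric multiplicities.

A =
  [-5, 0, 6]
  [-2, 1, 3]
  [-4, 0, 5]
λ = -1: alg = 1, geom = 1; λ = 1: alg = 2, geom = 1

Step 1 — factor the characteristic polynomial to read off the algebraic multiplicities:
  χ_A(x) = (x - 1)^2*(x + 1)

Step 2 — compute geometric multiplicities via the rank-nullity identity g(λ) = n − rank(A − λI):
  rank(A − (-1)·I) = 2, so dim ker(A − (-1)·I) = n − 2 = 1
  rank(A − (1)·I) = 2, so dim ker(A − (1)·I) = n − 2 = 1

Summary:
  λ = -1: algebraic multiplicity = 1, geometric multiplicity = 1
  λ = 1: algebraic multiplicity = 2, geometric multiplicity = 1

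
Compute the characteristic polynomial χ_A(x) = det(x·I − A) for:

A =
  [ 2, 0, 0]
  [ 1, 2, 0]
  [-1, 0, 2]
x^3 - 6*x^2 + 12*x - 8

Expanding det(x·I − A) (e.g. by cofactor expansion or by noting that A is similar to its Jordan form J, which has the same characteristic polynomial as A) gives
  χ_A(x) = x^3 - 6*x^2 + 12*x - 8
which factors as (x - 2)^3. The eigenvalues (with algebraic multiplicities) are λ = 2 with multiplicity 3.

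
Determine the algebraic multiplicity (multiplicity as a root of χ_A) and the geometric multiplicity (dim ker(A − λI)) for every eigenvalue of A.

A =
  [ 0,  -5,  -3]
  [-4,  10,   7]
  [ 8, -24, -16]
λ = -2: alg = 3, geom = 1

Step 1 — factor the characteristic polynomial to read off the algebraic multiplicities:
  χ_A(x) = (x + 2)^3

Step 2 — compute geometric multiplicities via the rank-nullity identity g(λ) = n − rank(A − λI):
  rank(A − (-2)·I) = 2, so dim ker(A − (-2)·I) = n − 2 = 1

Summary:
  λ = -2: algebraic multiplicity = 3, geometric multiplicity = 1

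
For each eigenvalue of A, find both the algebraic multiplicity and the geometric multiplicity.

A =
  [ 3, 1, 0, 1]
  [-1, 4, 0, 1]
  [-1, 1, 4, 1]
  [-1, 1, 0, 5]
λ = 4: alg = 4, geom = 2

Step 1 — factor the characteristic polynomial to read off the algebraic multiplicities:
  χ_A(x) = (x - 4)^4

Step 2 — compute geometric multiplicities via the rank-nullity identity g(λ) = n − rank(A − λI):
  rank(A − (4)·I) = 2, so dim ker(A − (4)·I) = n − 2 = 2

Summary:
  λ = 4: algebraic multiplicity = 4, geometric multiplicity = 2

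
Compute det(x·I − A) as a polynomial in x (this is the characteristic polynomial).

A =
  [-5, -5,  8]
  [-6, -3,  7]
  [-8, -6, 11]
x^3 - 3*x^2 + 3*x - 1

Expanding det(x·I − A) (e.g. by cofactor expansion or by noting that A is similar to its Jordan form J, which has the same characteristic polynomial as A) gives
  χ_A(x) = x^3 - 3*x^2 + 3*x - 1
which factors as (x - 1)^3. The eigenvalues (with algebraic multiplicities) are λ = 1 with multiplicity 3.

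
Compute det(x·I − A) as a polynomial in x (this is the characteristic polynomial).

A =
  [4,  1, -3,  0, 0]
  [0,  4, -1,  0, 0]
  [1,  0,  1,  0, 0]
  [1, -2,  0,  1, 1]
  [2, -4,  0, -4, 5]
x^5 - 15*x^4 + 90*x^3 - 270*x^2 + 405*x - 243

Expanding det(x·I − A) (e.g. by cofactor expansion or by noting that A is similar to its Jordan form J, which has the same characteristic polynomial as A) gives
  χ_A(x) = x^5 - 15*x^4 + 90*x^3 - 270*x^2 + 405*x - 243
which factors as (x - 3)^5. The eigenvalues (with algebraic multiplicities) are λ = 3 with multiplicity 5.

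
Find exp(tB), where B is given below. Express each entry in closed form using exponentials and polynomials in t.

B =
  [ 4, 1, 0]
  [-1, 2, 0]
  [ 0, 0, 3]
e^{tB} =
  [t*exp(3*t) + exp(3*t), t*exp(3*t), 0]
  [-t*exp(3*t), -t*exp(3*t) + exp(3*t), 0]
  [0, 0, exp(3*t)]

Strategy: write B = P · J · P⁻¹ where J is a Jordan canonical form, so e^{tB} = P · e^{tJ} · P⁻¹, and e^{tJ} can be computed block-by-block.

B has Jordan form
J =
  [3, 1, 0]
  [0, 3, 0]
  [0, 0, 3]
(up to reordering of blocks).

Per-block formulas:
  For a 1×1 block at λ = 3: exp(t · [3]) = [e^(3t)].
  For a 2×2 Jordan block J_2(3): exp(t · J_2(3)) = e^(3t)·(I + t·N), where N is the 2×2 nilpotent shift.

After assembling e^{tJ} and conjugating by P, we get:

e^{tB} =
  [t*exp(3*t) + exp(3*t), t*exp(3*t), 0]
  [-t*exp(3*t), -t*exp(3*t) + exp(3*t), 0]
  [0, 0, exp(3*t)]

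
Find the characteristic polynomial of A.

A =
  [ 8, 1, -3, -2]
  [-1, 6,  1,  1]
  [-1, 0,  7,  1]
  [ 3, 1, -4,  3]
x^4 - 24*x^3 + 216*x^2 - 864*x + 1296

Expanding det(x·I − A) (e.g. by cofactor expansion or by noting that A is similar to its Jordan form J, which has the same characteristic polynomial as A) gives
  χ_A(x) = x^4 - 24*x^3 + 216*x^2 - 864*x + 1296
which factors as (x - 6)^4. The eigenvalues (with algebraic multiplicities) are λ = 6 with multiplicity 4.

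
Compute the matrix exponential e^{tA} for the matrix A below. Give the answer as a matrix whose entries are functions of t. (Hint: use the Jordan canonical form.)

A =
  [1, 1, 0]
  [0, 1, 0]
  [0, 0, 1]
e^{tA} =
  [exp(t), t*exp(t), 0]
  [0, exp(t), 0]
  [0, 0, exp(t)]

Strategy: write A = P · J · P⁻¹ where J is a Jordan canonical form, so e^{tA} = P · e^{tJ} · P⁻¹, and e^{tJ} can be computed block-by-block.

A has Jordan form
J =
  [1, 1, 0]
  [0, 1, 0]
  [0, 0, 1]
(up to reordering of blocks).

Per-block formulas:
  For a 1×1 block at λ = 1: exp(t · [1]) = [e^(1t)].
  For a 2×2 Jordan block J_2(1): exp(t · J_2(1)) = e^(1t)·(I + t·N), where N is the 2×2 nilpotent shift.

After assembling e^{tJ} and conjugating by P, we get:

e^{tA} =
  [exp(t), t*exp(t), 0]
  [0, exp(t), 0]
  [0, 0, exp(t)]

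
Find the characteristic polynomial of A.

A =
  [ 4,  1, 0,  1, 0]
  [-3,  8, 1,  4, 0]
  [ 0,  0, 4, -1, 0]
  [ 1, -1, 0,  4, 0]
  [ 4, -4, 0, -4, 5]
x^5 - 25*x^4 + 250*x^3 - 1250*x^2 + 3125*x - 3125

Expanding det(x·I − A) (e.g. by cofactor expansion or by noting that A is similar to its Jordan form J, which has the same characteristic polynomial as A) gives
  χ_A(x) = x^5 - 25*x^4 + 250*x^3 - 1250*x^2 + 3125*x - 3125
which factors as (x - 5)^5. The eigenvalues (with algebraic multiplicities) are λ = 5 with multiplicity 5.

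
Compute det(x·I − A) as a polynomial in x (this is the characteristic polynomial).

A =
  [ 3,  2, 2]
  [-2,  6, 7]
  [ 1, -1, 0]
x^3 - 9*x^2 + 27*x - 27

Expanding det(x·I − A) (e.g. by cofactor expansion or by noting that A is similar to its Jordan form J, which has the same characteristic polynomial as A) gives
  χ_A(x) = x^3 - 9*x^2 + 27*x - 27
which factors as (x - 3)^3. The eigenvalues (with algebraic multiplicities) are λ = 3 with multiplicity 3.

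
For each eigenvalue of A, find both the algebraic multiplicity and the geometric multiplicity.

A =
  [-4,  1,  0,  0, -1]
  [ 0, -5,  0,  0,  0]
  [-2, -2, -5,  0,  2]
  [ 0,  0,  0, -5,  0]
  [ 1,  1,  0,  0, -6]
λ = -5: alg = 5, geom = 4

Step 1 — factor the characteristic polynomial to read off the algebraic multiplicities:
  χ_A(x) = (x + 5)^5

Step 2 — compute geometric multiplicities via the rank-nullity identity g(λ) = n − rank(A − λI):
  rank(A − (-5)·I) = 1, so dim ker(A − (-5)·I) = n − 1 = 4

Summary:
  λ = -5: algebraic multiplicity = 5, geometric multiplicity = 4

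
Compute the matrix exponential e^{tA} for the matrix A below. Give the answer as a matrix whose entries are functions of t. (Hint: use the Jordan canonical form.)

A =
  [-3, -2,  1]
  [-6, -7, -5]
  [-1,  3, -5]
e^{tA} =
  [15*t^2*exp(-5*t)/2 + 2*t*exp(-5*t) + exp(-5*t), 3*t^2*exp(-5*t)/2 - 2*t*exp(-5*t), 6*t^2*exp(-5*t) + t*exp(-5*t)]
  [5*t^2*exp(-5*t)/2 - 6*t*exp(-5*t), t^2*exp(-5*t)/2 - 2*t*exp(-5*t) + exp(-5*t), 2*t^2*exp(-5*t) - 5*t*exp(-5*t)]
  [-10*t^2*exp(-5*t) - t*exp(-5*t), -2*t^2*exp(-5*t) + 3*t*exp(-5*t), -8*t^2*exp(-5*t) + exp(-5*t)]

Strategy: write A = P · J · P⁻¹ where J is a Jordan canonical form, so e^{tA} = P · e^{tJ} · P⁻¹, and e^{tJ} can be computed block-by-block.

A has Jordan form
J =
  [-5,  1,  0]
  [ 0, -5,  1]
  [ 0,  0, -5]
(up to reordering of blocks).

Per-block formulas:
  For a 3×3 Jordan block J_3(-5): exp(t · J_3(-5)) = e^(-5t)·(I + t·N + (t^2/2)·N^2), where N is the 3×3 nilpotent shift.

After assembling e^{tJ} and conjugating by P, we get:

e^{tA} =
  [15*t^2*exp(-5*t)/2 + 2*t*exp(-5*t) + exp(-5*t), 3*t^2*exp(-5*t)/2 - 2*t*exp(-5*t), 6*t^2*exp(-5*t) + t*exp(-5*t)]
  [5*t^2*exp(-5*t)/2 - 6*t*exp(-5*t), t^2*exp(-5*t)/2 - 2*t*exp(-5*t) + exp(-5*t), 2*t^2*exp(-5*t) - 5*t*exp(-5*t)]
  [-10*t^2*exp(-5*t) - t*exp(-5*t), -2*t^2*exp(-5*t) + 3*t*exp(-5*t), -8*t^2*exp(-5*t) + exp(-5*t)]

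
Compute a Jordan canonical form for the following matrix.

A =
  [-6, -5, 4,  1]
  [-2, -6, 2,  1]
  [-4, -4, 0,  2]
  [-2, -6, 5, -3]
J_3(-4) ⊕ J_1(-3)

The characteristic polynomial is
  det(x·I − A) = x^4 + 15*x^3 + 84*x^2 + 208*x + 192 = (x + 3)*(x + 4)^3

Eigenvalues and multiplicities (the geometric multiplicity of λ is n − rank(A − λI), which equals the number of Jordan blocks for λ):
  λ = -4: algebraic multiplicity = 3, geometric multiplicity = 1
  λ = -3: algebraic multiplicity = 1, geometric multiplicity = 1

Determining the block sizes for each eigenvalue:
  λ = -4: one block (gm = 1), so the single block has size am = 3 → block sizes [3]
  λ = -3: one block (gm = 1), so the single block has size am = 1 → block sizes [1]

Assembling the blocks gives a Jordan form
J =
  [-4,  1,  0,  0]
  [ 0, -4,  1,  0]
  [ 0,  0, -4,  0]
  [ 0,  0,  0, -3]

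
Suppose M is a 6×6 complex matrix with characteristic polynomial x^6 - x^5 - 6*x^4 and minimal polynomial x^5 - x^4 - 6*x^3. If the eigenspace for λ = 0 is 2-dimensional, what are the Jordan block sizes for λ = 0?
Block sizes for λ = 0: [3, 1]

Step 1 — from the characteristic polynomial, algebraic multiplicity of λ = 0 is 4. From dim ker(M − (0)·I) = 2, there are exactly 2 Jordan blocks for λ = 0.
Step 2 — from the minimal polynomial, the factor (x − 0)^3 tells us the largest block for λ = 0 has size 3.
Step 3 — with total size 4, 2 blocks, and largest block 3, the block sizes (in nonincreasing order) are [3, 1].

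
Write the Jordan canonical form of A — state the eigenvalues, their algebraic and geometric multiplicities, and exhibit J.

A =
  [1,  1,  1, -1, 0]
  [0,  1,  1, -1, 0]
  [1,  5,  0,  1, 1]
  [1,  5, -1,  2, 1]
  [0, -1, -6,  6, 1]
J_3(1) ⊕ J_2(1)

The characteristic polynomial is
  det(x·I − A) = x^5 - 5*x^4 + 10*x^3 - 10*x^2 + 5*x - 1 = (x - 1)^5

Eigenvalues and multiplicities (the geometric multiplicity of λ is n − rank(A − λI), which equals the number of Jordan blocks for λ):
  λ = 1: algebraic multiplicity = 5, geometric multiplicity = 2

Determining the block sizes for each eigenvalue:
  λ = 1: with am = 5 and gm = 2, the partition is not yet determined (e.g. several partitions of 5 into 2 parts exist). Let N = A − (1)·I. Computing rank(N^1) = 3, rank(N^2) = 1, rank(N^3) = 0; the number of blocks of size ≥ j is rank(N^{j−1}) − rank(N^j), giving [2, 2, 1]. So we have 1 block(s) of size 3, 1 block(s) of size 2 → block sizes [3, 2]

Assembling the blocks gives a Jordan form
J =
  [1, 1, 0, 0, 0]
  [0, 1, 1, 0, 0]
  [0, 0, 1, 0, 0]
  [0, 0, 0, 1, 1]
  [0, 0, 0, 0, 1]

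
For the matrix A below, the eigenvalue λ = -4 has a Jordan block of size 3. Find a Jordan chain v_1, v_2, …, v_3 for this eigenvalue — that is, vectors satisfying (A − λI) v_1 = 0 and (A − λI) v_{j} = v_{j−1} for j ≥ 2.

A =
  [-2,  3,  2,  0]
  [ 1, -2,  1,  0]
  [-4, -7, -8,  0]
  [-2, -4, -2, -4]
A Jordan chain for λ = -4 of length 3:
v_1 = (-1, 0, 1, 0)ᵀ
v_2 = (2, 1, -4, -2)ᵀ
v_3 = (1, 0, 0, 0)ᵀ

Let N = A − (-4)·I. We want v_3 with N^3 v_3 = 0 but N^2 v_3 ≠ 0; then v_{j-1} := N · v_j for j = 3, …, 2.

Pick v_3 = (1, 0, 0, 0)ᵀ.
Then v_2 = N · v_3 = (2, 1, -4, -2)ᵀ.
Then v_1 = N · v_2 = (-1, 0, 1, 0)ᵀ.

Sanity check: (A − (-4)·I) v_1 = (0, 0, 0, 0)ᵀ = 0. ✓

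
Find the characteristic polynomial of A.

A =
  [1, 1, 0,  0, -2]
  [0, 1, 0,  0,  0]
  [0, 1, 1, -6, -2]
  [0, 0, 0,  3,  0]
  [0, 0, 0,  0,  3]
x^5 - 9*x^4 + 30*x^3 - 46*x^2 + 33*x - 9

Expanding det(x·I − A) (e.g. by cofactor expansion or by noting that A is similar to its Jordan form J, which has the same characteristic polynomial as A) gives
  χ_A(x) = x^5 - 9*x^4 + 30*x^3 - 46*x^2 + 33*x - 9
which factors as (x - 3)^2*(x - 1)^3. The eigenvalues (with algebraic multiplicities) are λ = 1 with multiplicity 3, λ = 3 with multiplicity 2.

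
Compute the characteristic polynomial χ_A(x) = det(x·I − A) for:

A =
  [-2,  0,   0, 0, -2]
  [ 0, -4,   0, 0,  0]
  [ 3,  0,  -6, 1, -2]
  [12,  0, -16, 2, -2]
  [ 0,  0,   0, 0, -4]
x^5 + 14*x^4 + 76*x^3 + 200*x^2 + 256*x + 128

Expanding det(x·I − A) (e.g. by cofactor expansion or by noting that A is similar to its Jordan form J, which has the same characteristic polynomial as A) gives
  χ_A(x) = x^5 + 14*x^4 + 76*x^3 + 200*x^2 + 256*x + 128
which factors as (x + 2)^3*(x + 4)^2. The eigenvalues (with algebraic multiplicities) are λ = -4 with multiplicity 2, λ = -2 with multiplicity 3.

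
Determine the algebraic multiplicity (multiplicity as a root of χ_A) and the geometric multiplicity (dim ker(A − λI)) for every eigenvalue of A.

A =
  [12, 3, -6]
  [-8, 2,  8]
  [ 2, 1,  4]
λ = 6: alg = 3, geom = 2

Step 1 — factor the characteristic polynomial to read off the algebraic multiplicities:
  χ_A(x) = (x - 6)^3

Step 2 — compute geometric multiplicities via the rank-nullity identity g(λ) = n − rank(A − λI):
  rank(A − (6)·I) = 1, so dim ker(A − (6)·I) = n − 1 = 2

Summary:
  λ = 6: algebraic multiplicity = 3, geometric multiplicity = 2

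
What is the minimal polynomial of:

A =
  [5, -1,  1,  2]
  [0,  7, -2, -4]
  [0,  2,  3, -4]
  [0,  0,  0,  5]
x^2 - 10*x + 25

The characteristic polynomial is χ_A(x) = (x - 5)^4, so the eigenvalues are known. The minimal polynomial is
  m_A(x) = Π_λ (x − λ)^{k_λ}
where k_λ is the size of the *largest* Jordan block for λ (equivalently, the smallest k with (A − λI)^k v = 0 for every generalised eigenvector v of λ).

  λ = 5: largest Jordan block has size 2, contributing (x − 5)^2

So m_A(x) = (x - 5)^2 = x^2 - 10*x + 25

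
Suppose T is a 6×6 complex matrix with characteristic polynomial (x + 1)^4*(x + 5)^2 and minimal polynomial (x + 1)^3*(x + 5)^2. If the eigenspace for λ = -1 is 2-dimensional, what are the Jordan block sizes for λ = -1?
Block sizes for λ = -1: [3, 1]

Step 1 — from the characteristic polynomial, algebraic multiplicity of λ = -1 is 4. From dim ker(T − (-1)·I) = 2, there are exactly 2 Jordan blocks for λ = -1.
Step 2 — from the minimal polynomial, the factor (x + 1)^3 tells us the largest block for λ = -1 has size 3.
Step 3 — with total size 4, 2 blocks, and largest block 3, the block sizes (in nonincreasing order) are [3, 1].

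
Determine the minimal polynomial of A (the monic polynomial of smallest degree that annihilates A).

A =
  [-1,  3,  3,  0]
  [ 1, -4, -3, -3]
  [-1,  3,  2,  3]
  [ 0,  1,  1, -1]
x^2 + 2*x + 1

The characteristic polynomial is χ_A(x) = (x + 1)^4, so the eigenvalues are known. The minimal polynomial is
  m_A(x) = Π_λ (x − λ)^{k_λ}
where k_λ is the size of the *largest* Jordan block for λ (equivalently, the smallest k with (A − λI)^k v = 0 for every generalised eigenvector v of λ).

  λ = -1: largest Jordan block has size 2, contributing (x + 1)^2

So m_A(x) = (x + 1)^2 = x^2 + 2*x + 1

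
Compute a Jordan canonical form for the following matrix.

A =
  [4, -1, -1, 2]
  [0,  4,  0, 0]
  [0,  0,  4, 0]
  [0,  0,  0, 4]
J_2(4) ⊕ J_1(4) ⊕ J_1(4)

The characteristic polynomial is
  det(x·I − A) = x^4 - 16*x^3 + 96*x^2 - 256*x + 256 = (x - 4)^4

Eigenvalues and multiplicities (the geometric multiplicity of λ is n − rank(A − λI), which equals the number of Jordan blocks for λ):
  λ = 4: algebraic multiplicity = 4, geometric multiplicity = 3

Determining the block sizes for each eigenvalue:
  λ = 4: 3 blocks summing to 4 forces exactly one block of size 2 and the rest size 1 → block sizes [2, 1, 1]

Assembling the blocks gives a Jordan form
J =
  [4, 1, 0, 0]
  [0, 4, 0, 0]
  [0, 0, 4, 0]
  [0, 0, 0, 4]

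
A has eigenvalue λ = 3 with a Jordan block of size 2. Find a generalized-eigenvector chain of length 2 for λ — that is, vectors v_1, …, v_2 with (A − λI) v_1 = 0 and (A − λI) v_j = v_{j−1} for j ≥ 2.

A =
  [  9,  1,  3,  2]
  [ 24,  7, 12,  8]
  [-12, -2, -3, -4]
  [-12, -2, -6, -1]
A Jordan chain for λ = 3 of length 2:
v_1 = (6, 24, -12, -12)ᵀ
v_2 = (1, 0, 0, 0)ᵀ

Let N = A − (3)·I. We want v_2 with N^2 v_2 = 0 but N^1 v_2 ≠ 0; then v_{j-1} := N · v_j for j = 2, …, 2.

Pick v_2 = (1, 0, 0, 0)ᵀ.
Then v_1 = N · v_2 = (6, 24, -12, -12)ᵀ.

Sanity check: (A − (3)·I) v_1 = (0, 0, 0, 0)ᵀ = 0. ✓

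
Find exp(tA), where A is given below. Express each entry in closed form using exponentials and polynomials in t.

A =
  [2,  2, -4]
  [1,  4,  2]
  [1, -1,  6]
e^{tA} =
  [t^2*exp(4*t) - 2*t*exp(4*t) + exp(4*t), 2*t*exp(4*t), 2*t^2*exp(4*t) - 4*t*exp(4*t)]
  [t*exp(4*t), exp(4*t), 2*t*exp(4*t)]
  [-t^2*exp(4*t)/2 + t*exp(4*t), -t*exp(4*t), -t^2*exp(4*t) + 2*t*exp(4*t) + exp(4*t)]

Strategy: write A = P · J · P⁻¹ where J is a Jordan canonical form, so e^{tA} = P · e^{tJ} · P⁻¹, and e^{tJ} can be computed block-by-block.

A has Jordan form
J =
  [4, 1, 0]
  [0, 4, 1]
  [0, 0, 4]
(up to reordering of blocks).

Per-block formulas:
  For a 3×3 Jordan block J_3(4): exp(t · J_3(4)) = e^(4t)·(I + t·N + (t^2/2)·N^2), where N is the 3×3 nilpotent shift.

After assembling e^{tJ} and conjugating by P, we get:

e^{tA} =
  [t^2*exp(4*t) - 2*t*exp(4*t) + exp(4*t), 2*t*exp(4*t), 2*t^2*exp(4*t) - 4*t*exp(4*t)]
  [t*exp(4*t), exp(4*t), 2*t*exp(4*t)]
  [-t^2*exp(4*t)/2 + t*exp(4*t), -t*exp(4*t), -t^2*exp(4*t) + 2*t*exp(4*t) + exp(4*t)]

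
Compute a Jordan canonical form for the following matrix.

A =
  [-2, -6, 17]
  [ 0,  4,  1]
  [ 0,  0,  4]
J_1(-2) ⊕ J_2(4)

The characteristic polynomial is
  det(x·I − A) = x^3 - 6*x^2 + 32 = (x - 4)^2*(x + 2)

Eigenvalues and multiplicities (the geometric multiplicity of λ is n − rank(A − λI), which equals the number of Jordan blocks for λ):
  λ = -2: algebraic multiplicity = 1, geometric multiplicity = 1
  λ = 4: algebraic multiplicity = 2, geometric multiplicity = 1

Determining the block sizes for each eigenvalue:
  λ = -2: one block (gm = 1), so the single block has size am = 1 → block sizes [1]
  λ = 4: one block (gm = 1), so the single block has size am = 2 → block sizes [2]

Assembling the blocks gives a Jordan form
J =
  [-2, 0, 0]
  [ 0, 4, 1]
  [ 0, 0, 4]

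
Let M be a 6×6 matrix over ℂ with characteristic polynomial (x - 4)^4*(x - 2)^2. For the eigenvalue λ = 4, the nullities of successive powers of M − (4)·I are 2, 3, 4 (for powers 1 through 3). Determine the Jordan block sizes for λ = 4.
Block sizes for λ = 4: [3, 1]

From the dimensions of kernels of powers, the number of Jordan blocks of size at least j is d_j − d_{j−1} where d_j = dim ker(N^j) (with d_0 = 0). Computing the differences gives [2, 1, 1].
The number of blocks of size exactly k is (#blocks of size ≥ k) − (#blocks of size ≥ k + 1), so the partition is: 1 block(s) of size 1, 1 block(s) of size 3.
In nonincreasing order the block sizes are [3, 1].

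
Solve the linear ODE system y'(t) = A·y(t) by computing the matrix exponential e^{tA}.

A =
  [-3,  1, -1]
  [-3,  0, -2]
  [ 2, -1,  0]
e^{tA} =
  [-t^2*exp(-t)/2 - 2*t*exp(-t) + exp(-t), t*exp(-t), -t^2*exp(-t)/2 - t*exp(-t)]
  [-t^2*exp(-t)/2 - 3*t*exp(-t), t*exp(-t) + exp(-t), -t^2*exp(-t)/2 - 2*t*exp(-t)]
  [t^2*exp(-t)/2 + 2*t*exp(-t), -t*exp(-t), t^2*exp(-t)/2 + t*exp(-t) + exp(-t)]

Strategy: write A = P · J · P⁻¹ where J is a Jordan canonical form, so e^{tA} = P · e^{tJ} · P⁻¹, and e^{tJ} can be computed block-by-block.

A has Jordan form
J =
  [-1,  1,  0]
  [ 0, -1,  1]
  [ 0,  0, -1]
(up to reordering of blocks).

Per-block formulas:
  For a 3×3 Jordan block J_3(-1): exp(t · J_3(-1)) = e^(-1t)·(I + t·N + (t^2/2)·N^2), where N is the 3×3 nilpotent shift.

After assembling e^{tJ} and conjugating by P, we get:

e^{tA} =
  [-t^2*exp(-t)/2 - 2*t*exp(-t) + exp(-t), t*exp(-t), -t^2*exp(-t)/2 - t*exp(-t)]
  [-t^2*exp(-t)/2 - 3*t*exp(-t), t*exp(-t) + exp(-t), -t^2*exp(-t)/2 - 2*t*exp(-t)]
  [t^2*exp(-t)/2 + 2*t*exp(-t), -t*exp(-t), t^2*exp(-t)/2 + t*exp(-t) + exp(-t)]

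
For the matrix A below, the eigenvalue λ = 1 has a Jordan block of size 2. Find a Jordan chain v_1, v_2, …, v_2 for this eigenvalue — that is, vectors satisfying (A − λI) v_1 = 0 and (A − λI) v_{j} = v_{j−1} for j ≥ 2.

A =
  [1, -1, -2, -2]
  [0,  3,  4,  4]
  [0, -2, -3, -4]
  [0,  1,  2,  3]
A Jordan chain for λ = 1 of length 2:
v_1 = (-1, 2, -2, 1)ᵀ
v_2 = (0, 1, 0, 0)ᵀ

Let N = A − (1)·I. We want v_2 with N^2 v_2 = 0 but N^1 v_2 ≠ 0; then v_{j-1} := N · v_j for j = 2, …, 2.

Pick v_2 = (0, 1, 0, 0)ᵀ.
Then v_1 = N · v_2 = (-1, 2, -2, 1)ᵀ.

Sanity check: (A − (1)·I) v_1 = (0, 0, 0, 0)ᵀ = 0. ✓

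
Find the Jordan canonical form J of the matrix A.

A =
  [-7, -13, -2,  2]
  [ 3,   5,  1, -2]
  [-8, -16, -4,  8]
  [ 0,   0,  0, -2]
J_3(-2) ⊕ J_1(-2)

The characteristic polynomial is
  det(x·I − A) = x^4 + 8*x^3 + 24*x^2 + 32*x + 16 = (x + 2)^4

Eigenvalues and multiplicities (the geometric multiplicity of λ is n − rank(A − λI), which equals the number of Jordan blocks for λ):
  λ = -2: algebraic multiplicity = 4, geometric multiplicity = 2

Determining the block sizes for each eigenvalue:
  λ = -2: with am = 4 and gm = 2, the partition is not yet determined (e.g. several partitions of 4 into 2 parts exist). Let N = A − (-2)·I. Computing rank(N^1) = 2, rank(N^2) = 1, rank(N^3) = 0; the number of blocks of size ≥ j is rank(N^{j−1}) − rank(N^j), giving [2, 1, 1]. So we have 1 block(s) of size 3, 1 block(s) of size 1 → block sizes [3, 1]

Assembling the blocks gives a Jordan form
J =
  [-2,  1,  0,  0]
  [ 0, -2,  1,  0]
  [ 0,  0, -2,  0]
  [ 0,  0,  0, -2]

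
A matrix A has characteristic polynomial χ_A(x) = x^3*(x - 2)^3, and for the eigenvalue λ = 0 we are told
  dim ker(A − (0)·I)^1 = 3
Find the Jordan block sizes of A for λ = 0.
Block sizes for λ = 0: [1, 1, 1]

From the dimensions of kernels of powers, the number of Jordan blocks of size at least j is d_j − d_{j−1} where d_j = dim ker(N^j) (with d_0 = 0). Computing the differences gives [3].
The number of blocks of size exactly k is (#blocks of size ≥ k) − (#blocks of size ≥ k + 1), so the partition is: 3 block(s) of size 1.
In nonincreasing order the block sizes are [1, 1, 1].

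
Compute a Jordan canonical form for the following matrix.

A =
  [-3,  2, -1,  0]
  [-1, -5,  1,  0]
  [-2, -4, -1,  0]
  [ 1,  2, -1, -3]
J_3(-3) ⊕ J_1(-3)

The characteristic polynomial is
  det(x·I − A) = x^4 + 12*x^3 + 54*x^2 + 108*x + 81 = (x + 3)^4

Eigenvalues and multiplicities (the geometric multiplicity of λ is n − rank(A − λI), which equals the number of Jordan blocks for λ):
  λ = -3: algebraic multiplicity = 4, geometric multiplicity = 2

Determining the block sizes for each eigenvalue:
  λ = -3: with am = 4 and gm = 2, the partition is not yet determined (e.g. several partitions of 4 into 2 parts exist). Let N = A − (-3)·I. Computing rank(N^1) = 2, rank(N^2) = 1, rank(N^3) = 0; the number of blocks of size ≥ j is rank(N^{j−1}) − rank(N^j), giving [2, 1, 1]. So we have 1 block(s) of size 3, 1 block(s) of size 1 → block sizes [3, 1]

Assembling the blocks gives a Jordan form
J =
  [-3,  1,  0,  0]
  [ 0, -3,  1,  0]
  [ 0,  0, -3,  0]
  [ 0,  0,  0, -3]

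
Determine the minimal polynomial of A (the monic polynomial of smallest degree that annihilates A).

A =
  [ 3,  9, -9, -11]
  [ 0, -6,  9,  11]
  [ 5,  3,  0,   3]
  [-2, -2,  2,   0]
x^4 + 3*x^3 - 6*x^2 - 28*x - 24

The characteristic polynomial is χ_A(x) = (x - 3)*(x + 2)^3, so the eigenvalues are known. The minimal polynomial is
  m_A(x) = Π_λ (x − λ)^{k_λ}
where k_λ is the size of the *largest* Jordan block for λ (equivalently, the smallest k with (A − λI)^k v = 0 for every generalised eigenvector v of λ).

  λ = -2: largest Jordan block has size 3, contributing (x + 2)^3
  λ = 3: largest Jordan block has size 1, contributing (x − 3)

So m_A(x) = (x - 3)*(x + 2)^3 = x^4 + 3*x^3 - 6*x^2 - 28*x - 24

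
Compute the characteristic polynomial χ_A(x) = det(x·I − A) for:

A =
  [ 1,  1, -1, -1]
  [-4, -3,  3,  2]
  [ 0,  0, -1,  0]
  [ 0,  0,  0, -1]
x^4 + 4*x^3 + 6*x^2 + 4*x + 1

Expanding det(x·I − A) (e.g. by cofactor expansion or by noting that A is similar to its Jordan form J, which has the same characteristic polynomial as A) gives
  χ_A(x) = x^4 + 4*x^3 + 6*x^2 + 4*x + 1
which factors as (x + 1)^4. The eigenvalues (with algebraic multiplicities) are λ = -1 with multiplicity 4.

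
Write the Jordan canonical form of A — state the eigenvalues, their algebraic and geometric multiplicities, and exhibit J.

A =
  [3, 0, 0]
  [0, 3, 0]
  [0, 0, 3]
J_1(3) ⊕ J_1(3) ⊕ J_1(3)

The characteristic polynomial is
  det(x·I − A) = x^3 - 9*x^2 + 27*x - 27 = (x - 3)^3

Eigenvalues and multiplicities (the geometric multiplicity of λ is n − rank(A − λI), which equals the number of Jordan blocks for λ):
  λ = 3: algebraic multiplicity = 3, geometric multiplicity = 3

Determining the block sizes for each eigenvalue:
  λ = 3: gm = am = 3, so every block has size 1 → block sizes [1, 1, 1]

Assembling the blocks gives a Jordan form
J =
  [3, 0, 0]
  [0, 3, 0]
  [0, 0, 3]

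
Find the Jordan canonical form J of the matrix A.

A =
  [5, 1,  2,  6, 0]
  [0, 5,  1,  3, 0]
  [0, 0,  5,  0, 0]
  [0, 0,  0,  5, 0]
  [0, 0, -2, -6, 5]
J_3(5) ⊕ J_1(5) ⊕ J_1(5)

The characteristic polynomial is
  det(x·I − A) = x^5 - 25*x^4 + 250*x^3 - 1250*x^2 + 3125*x - 3125 = (x - 5)^5

Eigenvalues and multiplicities (the geometric multiplicity of λ is n − rank(A − λI), which equals the number of Jordan blocks for λ):
  λ = 5: algebraic multiplicity = 5, geometric multiplicity = 3

Determining the block sizes for each eigenvalue:
  λ = 5: with am = 5 and gm = 3, the partition is not yet determined (e.g. several partitions of 5 into 3 parts exist). Let N = A − (5)·I. Computing rank(N^1) = 2, rank(N^2) = 1, rank(N^3) = 0; the number of blocks of size ≥ j is rank(N^{j−1}) − rank(N^j), giving [3, 1, 1]. So we have 1 block(s) of size 3, 2 block(s) of size 1 → block sizes [3, 1, 1]

Assembling the blocks gives a Jordan form
J =
  [5, 1, 0, 0, 0]
  [0, 5, 1, 0, 0]
  [0, 0, 5, 0, 0]
  [0, 0, 0, 5, 0]
  [0, 0, 0, 0, 5]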